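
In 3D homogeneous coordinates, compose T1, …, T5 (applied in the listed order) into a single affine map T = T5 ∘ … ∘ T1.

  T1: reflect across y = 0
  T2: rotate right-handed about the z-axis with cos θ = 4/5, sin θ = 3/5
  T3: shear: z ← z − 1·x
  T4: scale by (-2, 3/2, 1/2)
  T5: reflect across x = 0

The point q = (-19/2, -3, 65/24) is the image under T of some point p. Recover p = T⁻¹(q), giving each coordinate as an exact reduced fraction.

T1 = [1 0 0 0; 0 -1 0 0; 0 0 1 0; 0 0 0 1]
T2·T1 = [4/5 3/5 0 0; 3/5 -4/5 0 0; 0 0 1 0; 0 0 0 1]
T3·…·T1 = [4/5 3/5 0 0; 3/5 -4/5 0 0; -4/5 -3/5 1 0; 0 0 0 1]
T4·…·T1 = [-8/5 -6/5 0 0; 9/10 -6/5 0 0; -2/5 -3/10 1/2 0; 0 0 0 1]
T5·…·T1 = [8/5 6/5 0 0; 9/10 -6/5 0 0; -2/5 -3/10 1/2 0; 0 0 0 1]
det M = -3/2; M⁻¹ = [2/5 2/5 0 0; 3/10 -8/15 0 0; 1/2 0 2 0; 0 0 0 1]
M⁻¹ · (-19/2, -3, 65/24)ᵀ = (-5, -5/4, 2/3)ᵀ

p = (-5, -5/4, 2/3)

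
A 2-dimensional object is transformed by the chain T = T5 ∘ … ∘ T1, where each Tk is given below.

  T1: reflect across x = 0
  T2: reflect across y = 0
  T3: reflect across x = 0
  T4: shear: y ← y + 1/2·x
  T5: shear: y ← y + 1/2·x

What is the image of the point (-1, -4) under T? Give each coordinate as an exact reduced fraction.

T(p) = (-1, 3)

T1 reflect across x = 0: (-1, -4) → (1, -4)
T2 reflect across y = 0: (1, -4) → (1, 4)
T3 reflect across x = 0: (1, 4) → (-1, 4)
T4 shear: y ← y + 1/2·x: (-1, 4) → (-1, 7/2)
T5 shear: y ← y + 1/2·x: (-1, 7/2) → (-1, 3)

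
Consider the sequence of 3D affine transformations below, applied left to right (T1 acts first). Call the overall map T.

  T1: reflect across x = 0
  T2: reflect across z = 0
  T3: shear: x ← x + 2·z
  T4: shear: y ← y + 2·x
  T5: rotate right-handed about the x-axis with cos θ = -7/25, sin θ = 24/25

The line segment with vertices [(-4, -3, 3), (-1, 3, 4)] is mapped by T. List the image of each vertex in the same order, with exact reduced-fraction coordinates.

image vertices: (-2, 121/25, -147/25), (-7, 173/25, -236/25)

T1 reflect across x = 0: (-4, -3, 3) → (4, -3, 3); (-1, 3, 4) → (1, 3, 4)
T2 reflect across z = 0: (4, -3, 3) → (4, -3, -3); (1, 3, 4) → (1, 3, -4)
T3 shear: x ← x + 2·z: (4, -3, -3) → (-2, -3, -3); (1, 3, -4) → (-7, 3, -4)
T4 shear: y ← y + 2·x: (-2, -3, -3) → (-2, -7, -3); (-7, 3, -4) → (-7, -11, -4)
T5 rotate right-handed about the x-axis with cos θ = -7/25, sin θ = 24/25: (-2, -7, -3) → (-2, 121/25, -147/25); (-7, -11, -4) → (-7, 173/25, -236/25)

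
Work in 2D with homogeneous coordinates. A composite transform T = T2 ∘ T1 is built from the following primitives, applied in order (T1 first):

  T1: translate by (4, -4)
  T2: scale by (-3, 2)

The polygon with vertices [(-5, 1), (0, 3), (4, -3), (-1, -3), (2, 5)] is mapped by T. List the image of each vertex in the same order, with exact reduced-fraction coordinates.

image vertices: (3, -6), (-12, -2), (-24, -14), (-9, -14), (-18, 2)

T1 translate by (4, -4): (-5, 1) → (-1, -3); (0, 3) → (4, -1); (4, -3) → (8, -7); (-1, -3) → (3, -7); (2, 5) → (6, 1)
T2 scale by (-3, 2): (-1, -3) → (3, -6); (4, -1) → (-12, -2); (8, -7) → (-24, -14); (3, -7) → (-9, -14); (6, 1) → (-18, 2)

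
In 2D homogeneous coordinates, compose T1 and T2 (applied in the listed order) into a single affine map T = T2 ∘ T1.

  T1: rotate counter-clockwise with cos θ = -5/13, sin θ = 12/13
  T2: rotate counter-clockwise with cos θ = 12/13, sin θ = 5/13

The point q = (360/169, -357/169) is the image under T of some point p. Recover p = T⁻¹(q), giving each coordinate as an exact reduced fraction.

T1 = [-5/13 -12/13 0; 12/13 -5/13 0; 0 0 1]
T2·T1 = [-120/169 -119/169 0; 119/169 -120/169 0; 0 0 1]
det M = 1; M⁻¹ = [-120/169 119/169 0; -119/169 -120/169 0; 0 0 1]
M⁻¹ · (360/169, -357/169)ᵀ = (-3, 0)ᵀ

p = (-3, 0)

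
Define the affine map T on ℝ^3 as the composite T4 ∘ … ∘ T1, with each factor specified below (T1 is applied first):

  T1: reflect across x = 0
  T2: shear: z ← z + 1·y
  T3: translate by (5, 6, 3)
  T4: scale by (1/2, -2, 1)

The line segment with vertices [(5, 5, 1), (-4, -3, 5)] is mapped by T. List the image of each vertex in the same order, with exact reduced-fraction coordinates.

image vertices: (0, -22, 9), (9/2, -6, 5)

T1 reflect across x = 0: (5, 5, 1) → (-5, 5, 1); (-4, -3, 5) → (4, -3, 5)
T2 shear: z ← z + 1·y: (-5, 5, 1) → (-5, 5, 6); (4, -3, 5) → (4, -3, 2)
T3 translate by (5, 6, 3): (-5, 5, 6) → (0, 11, 9); (4, -3, 2) → (9, 3, 5)
T4 scale by (1/2, -2, 1): (0, 11, 9) → (0, -22, 9); (9, 3, 5) → (9/2, -6, 5)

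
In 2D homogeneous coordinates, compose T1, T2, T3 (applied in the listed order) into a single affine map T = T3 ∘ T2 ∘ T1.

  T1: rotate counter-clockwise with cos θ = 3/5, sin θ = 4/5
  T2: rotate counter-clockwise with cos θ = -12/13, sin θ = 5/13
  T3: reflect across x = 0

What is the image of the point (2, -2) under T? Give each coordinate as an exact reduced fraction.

T(p) = (178/65, 46/65)

T1 rotate counter-clockwise with cos θ = 3/5, sin θ = 4/5: (2, -2) → (14/5, 2/5)
T2 rotate counter-clockwise with cos θ = -12/13, sin θ = 5/13: (14/5, 2/5) → (-178/65, 46/65)
T3 reflect across x = 0: (-178/65, 46/65) → (178/65, 46/65)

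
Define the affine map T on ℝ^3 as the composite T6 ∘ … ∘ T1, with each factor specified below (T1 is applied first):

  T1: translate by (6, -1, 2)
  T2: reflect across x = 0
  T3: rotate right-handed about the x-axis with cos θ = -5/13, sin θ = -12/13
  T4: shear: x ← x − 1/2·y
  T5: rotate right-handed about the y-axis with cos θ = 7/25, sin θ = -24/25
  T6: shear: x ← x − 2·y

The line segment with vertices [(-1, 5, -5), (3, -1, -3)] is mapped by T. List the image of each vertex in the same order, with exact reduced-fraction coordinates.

image vertices: (3333/325, -56/13, -1119/325), (-1408/325, -2/13, -2581/325)

T1 translate by (6, -1, 2): (-1, 5, -5) → (5, 4, -3); (3, -1, -3) → (9, -2, -1)
T2 reflect across x = 0: (5, 4, -3) → (-5, 4, -3); (9, -2, -1) → (-9, -2, -1)
T3 rotate right-handed about the x-axis with cos θ = -5/13, sin θ = -12/13: (-5, 4, -3) → (-5, -56/13, -33/13); (-9, -2, -1) → (-9, -2/13, 29/13)
T4 shear: x ← x − 1/2·y: (-5, -56/13, -33/13) → (-37/13, -56/13, -33/13); (-9, -2/13, 29/13) → (-116/13, -2/13, 29/13)
T5 rotate right-handed about the y-axis with cos θ = 7/25, sin θ = -24/25: (-37/13, -56/13, -33/13) → (41/25, -56/13, -1119/325); (-116/13, -2/13, 29/13) → (-116/25, -2/13, -2581/325)
T6 shear: x ← x − 2·y: (41/25, -56/13, -1119/325) → (3333/325, -56/13, -1119/325); (-116/25, -2/13, -2581/325) → (-1408/325, -2/13, -2581/325)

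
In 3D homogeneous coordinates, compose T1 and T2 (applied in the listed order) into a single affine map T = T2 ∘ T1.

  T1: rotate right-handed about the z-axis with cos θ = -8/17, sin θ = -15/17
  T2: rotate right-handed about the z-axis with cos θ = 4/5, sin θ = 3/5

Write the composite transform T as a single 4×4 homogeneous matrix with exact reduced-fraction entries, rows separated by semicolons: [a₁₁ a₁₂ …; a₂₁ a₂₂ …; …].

T1 = [-8/17 15/17 0 0; -15/17 -8/17 0 0; 0 0 1 0; 0 0 0 1]
T2·T1 = [13/85 84/85 0 0; -84/85 13/85 0 0; 0 0 1 0; 0 0 0 1]

T = [13/85 84/85 0 0; -84/85 13/85 0 0; 0 0 1 0; 0 0 0 1]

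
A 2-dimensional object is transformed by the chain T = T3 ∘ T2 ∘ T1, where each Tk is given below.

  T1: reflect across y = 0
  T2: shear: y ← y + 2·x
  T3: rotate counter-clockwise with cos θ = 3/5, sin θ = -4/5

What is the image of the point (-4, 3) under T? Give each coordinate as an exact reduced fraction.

T(p) = (-56/5, -17/5)

T1 reflect across y = 0: (-4, 3) → (-4, -3)
T2 shear: y ← y + 2·x: (-4, -3) → (-4, -11)
T3 rotate counter-clockwise with cos θ = 3/5, sin θ = -4/5: (-4, -11) → (-56/5, -17/5)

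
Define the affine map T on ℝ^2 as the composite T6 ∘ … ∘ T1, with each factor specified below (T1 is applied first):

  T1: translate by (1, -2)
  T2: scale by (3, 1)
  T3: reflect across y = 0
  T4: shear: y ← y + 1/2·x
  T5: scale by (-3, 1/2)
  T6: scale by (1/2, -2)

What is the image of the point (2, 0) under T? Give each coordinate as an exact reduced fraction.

T(p) = (-27/2, -13/2)

T1 translate by (1, -2): (2, 0) → (3, -2)
T2 scale by (3, 1): (3, -2) → (9, -2)
T3 reflect across y = 0: (9, -2) → (9, 2)
T4 shear: y ← y + 1/2·x: (9, 2) → (9, 13/2)
T5 scale by (-3, 1/2): (9, 13/2) → (-27, 13/4)
T6 scale by (1/2, -2): (-27, 13/4) → (-27/2, -13/2)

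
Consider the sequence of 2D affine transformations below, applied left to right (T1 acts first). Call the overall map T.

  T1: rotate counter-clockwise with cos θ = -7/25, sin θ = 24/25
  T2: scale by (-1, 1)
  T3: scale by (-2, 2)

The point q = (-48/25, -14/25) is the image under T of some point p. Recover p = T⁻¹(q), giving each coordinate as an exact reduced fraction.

T1 = [-7/25 -24/25 0; 24/25 -7/25 0; 0 0 1]
T2·T1 = [7/25 24/25 0; 24/25 -7/25 0; 0 0 1]
T3·…·T1 = [-14/25 -48/25 0; 48/25 -14/25 0; 0 0 1]
det M = 4; M⁻¹ = [-7/50 12/25 0; -12/25 -7/50 0; 0 0 1]
M⁻¹ · (-48/25, -14/25)ᵀ = (0, 1)ᵀ

p = (0, 1)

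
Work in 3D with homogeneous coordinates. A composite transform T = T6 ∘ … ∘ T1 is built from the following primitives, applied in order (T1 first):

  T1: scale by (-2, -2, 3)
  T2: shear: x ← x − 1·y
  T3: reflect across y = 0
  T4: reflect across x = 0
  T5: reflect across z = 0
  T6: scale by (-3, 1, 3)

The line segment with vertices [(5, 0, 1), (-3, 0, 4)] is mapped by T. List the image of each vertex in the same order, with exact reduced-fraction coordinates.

T1 scale by (-2, -2, 3): (5, 0, 1) → (-10, 0, 3); (-3, 0, 4) → (6, 0, 12)
T2 shear: x ← x − 1·y: (-10, 0, 3) → (-10, 0, 3); (6, 0, 12) → (6, 0, 12)
T3 reflect across y = 0: (-10, 0, 3) → (-10, 0, 3); (6, 0, 12) → (6, 0, 12)
T4 reflect across x = 0: (-10, 0, 3) → (10, 0, 3); (6, 0, 12) → (-6, 0, 12)
T5 reflect across z = 0: (10, 0, 3) → (10, 0, -3); (-6, 0, 12) → (-6, 0, -12)
T6 scale by (-3, 1, 3): (10, 0, -3) → (-30, 0, -9); (-6, 0, -12) → (18, 0, -36)

image vertices: (-30, 0, -9), (18, 0, -36)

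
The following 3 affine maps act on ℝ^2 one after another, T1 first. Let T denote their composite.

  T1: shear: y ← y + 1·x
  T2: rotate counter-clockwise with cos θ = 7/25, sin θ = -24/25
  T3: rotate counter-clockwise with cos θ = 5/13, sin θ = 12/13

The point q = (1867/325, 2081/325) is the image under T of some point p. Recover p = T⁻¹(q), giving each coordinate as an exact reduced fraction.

T1 = [1 0 0; 1 1 0; 0 0 1]
T2·T1 = [31/25 24/25 0; -17/25 7/25 0; 0 0 1]
T3·…·T1 = [359/325 36/325 0; 287/325 323/325 0; 0 0 1]
det M = 1; M⁻¹ = [323/325 -36/325 0; -287/325 359/325 0; 0 0 1]
M⁻¹ · (1867/325, 2081/325)ᵀ = (5, 2)ᵀ

p = (5, 2)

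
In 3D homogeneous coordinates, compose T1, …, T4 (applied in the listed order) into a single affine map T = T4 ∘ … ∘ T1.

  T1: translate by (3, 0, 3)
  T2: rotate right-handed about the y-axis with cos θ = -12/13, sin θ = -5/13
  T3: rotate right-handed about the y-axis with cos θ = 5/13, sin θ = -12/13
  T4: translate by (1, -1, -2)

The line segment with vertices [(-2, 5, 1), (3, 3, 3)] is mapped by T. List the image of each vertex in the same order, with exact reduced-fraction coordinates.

T1 translate by (3, 0, 3): (-2, 5, 1) → (1, 5, 4); (3, 3, 3) → (6, 3, 6)
T2 rotate right-handed about the y-axis with cos θ = -12/13, sin θ = -5/13: (1, 5, 4) → (-32/13, 5, -43/13); (6, 3, 6) → (-102/13, 3, -42/13)
T3 rotate right-handed about the y-axis with cos θ = 5/13, sin θ = -12/13: (-32/13, 5, -43/13) → (356/169, 5, -599/169); (-102/13, 3, -42/13) → (-6/169, 3, -1434/169)
T4 translate by (1, -1, -2): (356/169, 5, -599/169) → (525/169, 4, -937/169); (-6/169, 3, -1434/169) → (163/169, 2, -1772/169)

image vertices: (525/169, 4, -937/169), (163/169, 2, -1772/169)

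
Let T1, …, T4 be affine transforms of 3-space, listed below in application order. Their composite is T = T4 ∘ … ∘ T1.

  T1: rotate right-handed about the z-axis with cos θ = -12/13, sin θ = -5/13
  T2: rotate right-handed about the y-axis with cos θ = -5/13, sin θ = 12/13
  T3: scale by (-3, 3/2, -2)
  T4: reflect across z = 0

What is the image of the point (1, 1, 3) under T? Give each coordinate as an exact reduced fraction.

T(p) = (-1509/169, -51/26, -222/169)

T1 rotate right-handed about the z-axis with cos θ = -12/13, sin θ = -5/13: (1, 1, 3) → (-7/13, -17/13, 3)
T2 rotate right-handed about the y-axis with cos θ = -5/13, sin θ = 12/13: (-7/13, -17/13, 3) → (503/169, -17/13, -111/169)
T3 scale by (-3, 3/2, -2): (503/169, -17/13, -111/169) → (-1509/169, -51/26, 222/169)
T4 reflect across z = 0: (-1509/169, -51/26, 222/169) → (-1509/169, -51/26, -222/169)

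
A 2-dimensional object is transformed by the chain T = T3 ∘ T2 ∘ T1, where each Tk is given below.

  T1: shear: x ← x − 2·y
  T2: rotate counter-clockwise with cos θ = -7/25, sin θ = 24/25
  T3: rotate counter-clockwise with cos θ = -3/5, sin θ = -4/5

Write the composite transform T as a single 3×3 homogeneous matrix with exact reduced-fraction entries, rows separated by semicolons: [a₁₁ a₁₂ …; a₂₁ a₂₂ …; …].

T = [117/125 -38/25 0; -44/125 41/25 0; 0 0 1]

T1 = [1 -2 0; 0 1 0; 0 0 1]
T2·T1 = [-7/25 -2/5 0; 24/25 -11/5 0; 0 0 1]
T3·…·T1 = [117/125 -38/25 0; -44/125 41/25 0; 0 0 1]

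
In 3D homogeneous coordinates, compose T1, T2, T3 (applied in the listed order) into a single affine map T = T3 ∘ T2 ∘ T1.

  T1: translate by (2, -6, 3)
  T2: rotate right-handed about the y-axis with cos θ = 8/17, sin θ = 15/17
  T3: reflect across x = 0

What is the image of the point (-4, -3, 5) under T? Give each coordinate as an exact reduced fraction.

T(p) = (-104/17, -9, 94/17)

T1 translate by (2, -6, 3): (-4, -3, 5) → (-2, -9, 8)
T2 rotate right-handed about the y-axis with cos θ = 8/17, sin θ = 15/17: (-2, -9, 8) → (104/17, -9, 94/17)
T3 reflect across x = 0: (104/17, -9, 94/17) → (-104/17, -9, 94/17)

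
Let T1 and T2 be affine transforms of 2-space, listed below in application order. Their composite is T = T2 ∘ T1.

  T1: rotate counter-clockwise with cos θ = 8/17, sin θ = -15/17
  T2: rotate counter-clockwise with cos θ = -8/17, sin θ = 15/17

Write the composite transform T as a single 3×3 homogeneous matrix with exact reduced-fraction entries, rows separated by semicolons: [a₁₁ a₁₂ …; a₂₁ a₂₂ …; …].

T = [161/289 -240/289 0; 240/289 161/289 0; 0 0 1]

T1 = [8/17 15/17 0; -15/17 8/17 0; 0 0 1]
T2·T1 = [161/289 -240/289 0; 240/289 161/289 0; 0 0 1]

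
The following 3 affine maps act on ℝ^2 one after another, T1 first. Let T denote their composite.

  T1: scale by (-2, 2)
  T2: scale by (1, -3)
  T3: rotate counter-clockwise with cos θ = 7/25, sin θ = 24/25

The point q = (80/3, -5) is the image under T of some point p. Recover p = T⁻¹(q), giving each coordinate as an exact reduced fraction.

p = (-4/3, 9/2)

T1 = [-2 0 0; 0 2 0; 0 0 1]
T2·T1 = [-2 0 0; 0 -6 0; 0 0 1]
T3·…·T1 = [-14/25 144/25 0; -48/25 -42/25 0; 0 0 1]
det M = 12; M⁻¹ = [-7/50 -12/25 0; 4/25 -7/150 0; 0 0 1]
M⁻¹ · (80/3, -5)ᵀ = (-4/3, 9/2)ᵀ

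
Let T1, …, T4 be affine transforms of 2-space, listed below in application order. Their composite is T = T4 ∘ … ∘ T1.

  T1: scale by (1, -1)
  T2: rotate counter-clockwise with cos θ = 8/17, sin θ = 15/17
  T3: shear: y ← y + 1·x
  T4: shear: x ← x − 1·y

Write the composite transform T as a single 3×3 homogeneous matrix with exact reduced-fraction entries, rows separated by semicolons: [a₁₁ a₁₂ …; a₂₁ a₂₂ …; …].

T = [-15/17 8/17 0; 23/17 7/17 0; 0 0 1]

T1 = [1 0 0; 0 -1 0; 0 0 1]
T2·T1 = [8/17 15/17 0; 15/17 -8/17 0; 0 0 1]
T3·…·T1 = [8/17 15/17 0; 23/17 7/17 0; 0 0 1]
T4·…·T1 = [-15/17 8/17 0; 23/17 7/17 0; 0 0 1]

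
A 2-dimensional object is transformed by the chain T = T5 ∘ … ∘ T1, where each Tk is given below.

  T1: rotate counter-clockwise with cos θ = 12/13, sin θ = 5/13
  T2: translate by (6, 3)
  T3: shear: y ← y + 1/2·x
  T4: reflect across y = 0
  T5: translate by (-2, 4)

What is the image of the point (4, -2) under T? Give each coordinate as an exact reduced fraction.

T(p) = (110/13, -51/13)

T1 rotate counter-clockwise with cos θ = 12/13, sin θ = 5/13: (4, -2) → (58/13, -4/13)
T2 translate by (6, 3): (58/13, -4/13) → (136/13, 35/13)
T3 shear: y ← y + 1/2·x: (136/13, 35/13) → (136/13, 103/13)
T4 reflect across y = 0: (136/13, 103/13) → (136/13, -103/13)
T5 translate by (-2, 4): (136/13, -103/13) → (110/13, -51/13)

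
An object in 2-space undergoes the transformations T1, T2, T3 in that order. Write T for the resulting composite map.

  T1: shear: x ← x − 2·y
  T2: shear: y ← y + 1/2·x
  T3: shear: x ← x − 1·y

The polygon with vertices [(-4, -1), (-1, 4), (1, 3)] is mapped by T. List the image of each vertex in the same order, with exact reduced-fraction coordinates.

T1 shear: x ← x − 2·y: (-4, -1) → (-2, -1); (-1, 4) → (-9, 4); (1, 3) → (-5, 3)
T2 shear: y ← y + 1/2·x: (-2, -1) → (-2, -2); (-9, 4) → (-9, -1/2); (-5, 3) → (-5, 1/2)
T3 shear: x ← x − 1·y: (-2, -2) → (0, -2); (-9, -1/2) → (-17/2, -1/2); (-5, 1/2) → (-11/2, 1/2)

image vertices: (0, -2), (-17/2, -1/2), (-11/2, 1/2)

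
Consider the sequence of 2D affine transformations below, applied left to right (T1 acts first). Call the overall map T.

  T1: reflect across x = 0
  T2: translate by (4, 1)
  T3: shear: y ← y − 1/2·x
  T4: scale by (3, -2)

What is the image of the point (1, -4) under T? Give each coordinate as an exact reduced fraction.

T(p) = (9, 9)

T1 reflect across x = 0: (1, -4) → (-1, -4)
T2 translate by (4, 1): (-1, -4) → (3, -3)
T3 shear: y ← y − 1/2·x: (3, -3) → (3, -9/2)
T4 scale by (3, -2): (3, -9/2) → (9, 9)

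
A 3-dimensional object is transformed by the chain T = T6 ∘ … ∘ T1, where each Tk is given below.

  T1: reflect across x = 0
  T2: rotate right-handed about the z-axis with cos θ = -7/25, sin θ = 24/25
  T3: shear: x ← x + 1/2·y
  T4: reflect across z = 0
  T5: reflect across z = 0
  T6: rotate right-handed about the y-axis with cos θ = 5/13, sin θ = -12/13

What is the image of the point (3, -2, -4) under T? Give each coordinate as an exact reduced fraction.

T(p) = (56/13, -58/25, -4/65)

T1 reflect across x = 0: (3, -2, -4) → (-3, -2, -4)
T2 rotate right-handed about the z-axis with cos θ = -7/25, sin θ = 24/25: (-3, -2, -4) → (69/25, -58/25, -4)
T3 shear: x ← x + 1/2·y: (69/25, -58/25, -4) → (8/5, -58/25, -4)
T4 reflect across z = 0: (8/5, -58/25, -4) → (8/5, -58/25, 4)
T5 reflect across z = 0: (8/5, -58/25, 4) → (8/5, -58/25, -4)
T6 rotate right-handed about the y-axis with cos θ = 5/13, sin θ = -12/13: (8/5, -58/25, -4) → (56/13, -58/25, -4/65)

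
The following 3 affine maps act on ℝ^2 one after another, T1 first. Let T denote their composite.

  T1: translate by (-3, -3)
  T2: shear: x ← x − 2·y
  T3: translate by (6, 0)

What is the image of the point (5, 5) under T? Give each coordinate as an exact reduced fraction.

T1 translate by (-3, -3): (5, 5) → (2, 2)
T2 shear: x ← x − 2·y: (2, 2) → (-2, 2)
T3 translate by (6, 0): (-2, 2) → (4, 2)

T(p) = (4, 2)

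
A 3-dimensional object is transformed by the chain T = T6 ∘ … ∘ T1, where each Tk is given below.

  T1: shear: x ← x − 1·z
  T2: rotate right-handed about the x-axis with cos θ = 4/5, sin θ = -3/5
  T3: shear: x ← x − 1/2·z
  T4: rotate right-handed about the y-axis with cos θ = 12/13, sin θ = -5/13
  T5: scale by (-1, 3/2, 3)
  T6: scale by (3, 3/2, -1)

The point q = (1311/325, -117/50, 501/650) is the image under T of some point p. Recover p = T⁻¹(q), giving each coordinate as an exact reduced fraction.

p = (-8/5, -1, -2/5)

T1 = [1 0 -1 0; 0 1 0 0; 0 0 1 0; 0 0 0 1]
T2·T1 = [1 0 -1 0; 0 4/5 3/5 0; 0 -3/5 4/5 0; 0 0 0 1]
T3·…·T1 = [1 3/10 -7/5 0; 0 4/5 3/5 0; 0 -3/5 4/5 0; 0 0 0 1]
T4·…·T1 = [12/13 33/65 -8/5 0; 0 4/5 3/5 0; 5/13 -57/130 1/5 0; 0 0 0 1]
T5·…·T1 = [-12/13 -33/65 8/5 0; 0 6/5 9/10 0; 15/13 -171/130 3/5 0; 0 0 0 1]
T6·…·T1 = [-36/13 -99/65 24/5 0; 0 9/5 27/20 0; -15/13 171/130 -3/5 0; 0 0 0 1]
det M = 81/4; M⁻¹ = [-11/78 4/15 -103/195 0; -1/13 16/45 12/65 0; 4/39 4/15 -16/65 0; 0 0 0 1]
M⁻¹ · (1311/325, -117/50, 501/650)ᵀ = (-8/5, -1, -2/5)ᵀ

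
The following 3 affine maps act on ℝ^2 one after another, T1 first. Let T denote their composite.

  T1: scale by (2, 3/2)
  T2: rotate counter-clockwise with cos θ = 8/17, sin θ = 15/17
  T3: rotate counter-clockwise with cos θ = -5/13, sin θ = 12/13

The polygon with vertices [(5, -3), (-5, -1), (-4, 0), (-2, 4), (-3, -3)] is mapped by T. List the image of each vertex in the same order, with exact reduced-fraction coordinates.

T1 scale by (2, 3/2): (5, -3) → (10, -9/2); (-5, -1) → (-10, -3/2); (-4, 0) → (-8, 0); (-2, 4) → (-4, 6); (-3, -3) → (-6, -9/2)
T2 rotate counter-clockwise with cos θ = 8/17, sin θ = 15/17: (10, -9/2) → (295/34, 114/17); (-10, -3/2) → (-115/34, -162/17); (-8, 0) → (-64/17, -120/17); (-4, 6) → (-122/17, -12/17); (-6, -9/2) → (39/34, -126/17)
T3 rotate counter-clockwise with cos θ = -5/13, sin θ = 12/13: (295/34, 114/17) → (-4211/442, 1200/221); (-115/34, -162/17) → (4463/442, 120/221); (-64/17, -120/17) → (1760/221, -168/221); (-122/17, -12/17) → (58/17, -108/17); (39/34, -126/17) → (2829/442, 864/221)

image vertices: (-4211/442, 1200/221), (4463/442, 120/221), (1760/221, -168/221), (58/17, -108/17), (2829/442, 864/221)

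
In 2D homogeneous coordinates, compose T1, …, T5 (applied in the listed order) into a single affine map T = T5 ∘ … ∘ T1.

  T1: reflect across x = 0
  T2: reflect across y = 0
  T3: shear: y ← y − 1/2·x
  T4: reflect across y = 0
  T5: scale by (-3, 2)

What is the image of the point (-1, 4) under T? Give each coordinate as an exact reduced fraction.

T1 reflect across x = 0: (-1, 4) → (1, 4)
T2 reflect across y = 0: (1, 4) → (1, -4)
T3 shear: y ← y − 1/2·x: (1, -4) → (1, -9/2)
T4 reflect across y = 0: (1, -9/2) → (1, 9/2)
T5 scale by (-3, 2): (1, 9/2) → (-3, 9)

T(p) = (-3, 9)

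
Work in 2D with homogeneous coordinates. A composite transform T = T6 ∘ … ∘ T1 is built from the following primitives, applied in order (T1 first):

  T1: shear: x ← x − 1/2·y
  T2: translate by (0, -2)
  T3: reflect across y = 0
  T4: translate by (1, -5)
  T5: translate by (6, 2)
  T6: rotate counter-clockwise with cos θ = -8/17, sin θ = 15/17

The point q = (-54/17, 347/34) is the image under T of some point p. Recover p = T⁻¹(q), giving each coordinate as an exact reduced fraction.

T1 = [1 -1/2 0; 0 1 0; 0 0 1]
T2·T1 = [1 -1/2 0; 0 1 -2; 0 0 1]
T3·…·T1 = [1 -1/2 0; 0 -1 2; 0 0 1]
T4·…·T1 = [1 -1/2 1; 0 -1 -3; 0 0 1]
T5·…·T1 = [1 -1/2 7; 0 -1 -1; 0 0 1]
T6·…·T1 = [-8/17 19/17 -41/17; 15/17 1/34 113/17; 0 0 1]
det M = -1; M⁻¹ = [-1/34 19/17 -15/2; 15/17 8/17 -1; 0 0 1]
M⁻¹ · (-54/17, 347/34)ᵀ = (4, 1)ᵀ

p = (4, 1)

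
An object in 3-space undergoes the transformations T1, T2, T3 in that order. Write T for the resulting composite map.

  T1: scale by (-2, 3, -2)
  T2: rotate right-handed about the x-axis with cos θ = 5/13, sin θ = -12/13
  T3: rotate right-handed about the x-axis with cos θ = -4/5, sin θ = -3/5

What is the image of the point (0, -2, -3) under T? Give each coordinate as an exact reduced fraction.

T(p) = (0, 138/65, -534/65)

T1 scale by (-2, 3, -2): (0, -2, -3) → (0, -6, 6)
T2 rotate right-handed about the x-axis with cos θ = 5/13, sin θ = -12/13: (0, -6, 6) → (0, 42/13, 102/13)
T3 rotate right-handed about the x-axis with cos θ = -4/5, sin θ = -3/5: (0, 42/13, 102/13) → (0, 138/65, -534/65)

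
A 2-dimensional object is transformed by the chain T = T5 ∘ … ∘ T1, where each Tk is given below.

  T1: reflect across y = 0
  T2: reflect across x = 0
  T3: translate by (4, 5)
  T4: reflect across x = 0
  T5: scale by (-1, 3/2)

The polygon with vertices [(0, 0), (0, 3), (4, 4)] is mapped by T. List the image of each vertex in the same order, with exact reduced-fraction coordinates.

T1 reflect across y = 0: (0, 0) → (0, 0); (0, 3) → (0, -3); (4, 4) → (4, -4)
T2 reflect across x = 0: (0, 0) → (0, 0); (0, -3) → (0, -3); (4, -4) → (-4, -4)
T3 translate by (4, 5): (0, 0) → (4, 5); (0, -3) → (4, 2); (-4, -4) → (0, 1)
T4 reflect across x = 0: (4, 5) → (-4, 5); (4, 2) → (-4, 2); (0, 1) → (0, 1)
T5 scale by (-1, 3/2): (-4, 5) → (4, 15/2); (-4, 2) → (4, 3); (0, 1) → (0, 3/2)

image vertices: (4, 15/2), (4, 3), (0, 3/2)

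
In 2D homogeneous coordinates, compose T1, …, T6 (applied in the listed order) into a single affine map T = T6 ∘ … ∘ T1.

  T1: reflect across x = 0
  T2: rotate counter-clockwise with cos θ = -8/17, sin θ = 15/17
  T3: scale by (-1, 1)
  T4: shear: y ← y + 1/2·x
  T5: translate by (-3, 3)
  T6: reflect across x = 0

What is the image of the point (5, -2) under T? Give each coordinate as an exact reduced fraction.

T(p) = (121/17, -43/17)

T1 reflect across x = 0: (5, -2) → (-5, -2)
T2 rotate counter-clockwise with cos θ = -8/17, sin θ = 15/17: (-5, -2) → (70/17, -59/17)
T3 scale by (-1, 1): (70/17, -59/17) → (-70/17, -59/17)
T4 shear: y ← y + 1/2·x: (-70/17, -59/17) → (-70/17, -94/17)
T5 translate by (-3, 3): (-70/17, -94/17) → (-121/17, -43/17)
T6 reflect across x = 0: (-121/17, -43/17) → (121/17, -43/17)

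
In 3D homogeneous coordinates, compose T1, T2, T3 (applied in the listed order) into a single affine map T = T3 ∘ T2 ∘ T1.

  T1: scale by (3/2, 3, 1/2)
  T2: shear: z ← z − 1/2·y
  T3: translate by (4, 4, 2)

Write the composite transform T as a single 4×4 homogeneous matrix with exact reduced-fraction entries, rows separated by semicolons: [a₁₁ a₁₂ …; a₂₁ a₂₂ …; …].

T = [3/2 0 0 4; 0 3 0 4; 0 -3/2 1/2 2; 0 0 0 1]

T1 = [3/2 0 0 0; 0 3 0 0; 0 0 1/2 0; 0 0 0 1]
T2·T1 = [3/2 0 0 0; 0 3 0 0; 0 -3/2 1/2 0; 0 0 0 1]
T3·…·T1 = [3/2 0 0 4; 0 3 0 4; 0 -3/2 1/2 2; 0 0 0 1]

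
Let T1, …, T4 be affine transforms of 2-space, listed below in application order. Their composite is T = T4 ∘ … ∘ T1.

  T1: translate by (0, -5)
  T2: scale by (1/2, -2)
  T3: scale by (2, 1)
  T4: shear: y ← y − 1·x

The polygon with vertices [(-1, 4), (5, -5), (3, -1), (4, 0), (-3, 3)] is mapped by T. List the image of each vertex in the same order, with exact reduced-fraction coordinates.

image vertices: (-1, 3), (5, 15), (3, 9), (4, 6), (-3, 7)

T1 translate by (0, -5): (-1, 4) → (-1, -1); (5, -5) → (5, -10); (3, -1) → (3, -6); (4, 0) → (4, -5); (-3, 3) → (-3, -2)
T2 scale by (1/2, -2): (-1, -1) → (-1/2, 2); (5, -10) → (5/2, 20); (3, -6) → (3/2, 12); (4, -5) → (2, 10); (-3, -2) → (-3/2, 4)
T3 scale by (2, 1): (-1/2, 2) → (-1, 2); (5/2, 20) → (5, 20); (3/2, 12) → (3, 12); (2, 10) → (4, 10); (-3/2, 4) → (-3, 4)
T4 shear: y ← y − 1·x: (-1, 2) → (-1, 3); (5, 20) → (5, 15); (3, 12) → (3, 9); (4, 10) → (4, 6); (-3, 4) → (-3, 7)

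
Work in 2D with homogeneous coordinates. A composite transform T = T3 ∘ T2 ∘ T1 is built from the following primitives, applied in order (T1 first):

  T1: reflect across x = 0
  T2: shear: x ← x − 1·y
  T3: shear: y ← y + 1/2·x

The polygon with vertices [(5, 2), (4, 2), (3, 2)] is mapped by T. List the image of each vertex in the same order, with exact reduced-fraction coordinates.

image vertices: (-7, -3/2), (-6, -1), (-5, -1/2)

T1 reflect across x = 0: (5, 2) → (-5, 2); (4, 2) → (-4, 2); (3, 2) → (-3, 2)
T2 shear: x ← x − 1·y: (-5, 2) → (-7, 2); (-4, 2) → (-6, 2); (-3, 2) → (-5, 2)
T3 shear: y ← y + 1/2·x: (-7, 2) → (-7, -3/2); (-6, 2) → (-6, -1); (-5, 2) → (-5, -1/2)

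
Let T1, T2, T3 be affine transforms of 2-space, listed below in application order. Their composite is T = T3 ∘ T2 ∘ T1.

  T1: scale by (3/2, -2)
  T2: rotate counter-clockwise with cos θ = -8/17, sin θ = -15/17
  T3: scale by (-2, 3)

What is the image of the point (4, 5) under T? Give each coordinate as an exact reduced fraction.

T(p) = (396/17, -30/17)

T1 scale by (3/2, -2): (4, 5) → (6, -10)
T2 rotate counter-clockwise with cos θ = -8/17, sin θ = -15/17: (6, -10) → (-198/17, -10/17)
T3 scale by (-2, 3): (-198/17, -10/17) → (396/17, -30/17)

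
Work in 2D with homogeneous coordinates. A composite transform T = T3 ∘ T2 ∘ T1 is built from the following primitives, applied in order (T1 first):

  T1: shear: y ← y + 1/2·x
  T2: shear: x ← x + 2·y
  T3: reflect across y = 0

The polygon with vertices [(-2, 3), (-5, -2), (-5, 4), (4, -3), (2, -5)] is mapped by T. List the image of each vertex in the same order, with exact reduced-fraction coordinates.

T1 shear: y ← y + 1/2·x: (-2, 3) → (-2, 2); (-5, -2) → (-5, -9/2); (-5, 4) → (-5, 3/2); (4, -3) → (4, -1); (2, -5) → (2, -4)
T2 shear: x ← x + 2·y: (-2, 2) → (2, 2); (-5, -9/2) → (-14, -9/2); (-5, 3/2) → (-2, 3/2); (4, -1) → (2, -1); (2, -4) → (-6, -4)
T3 reflect across y = 0: (2, 2) → (2, -2); (-14, -9/2) → (-14, 9/2); (-2, 3/2) → (-2, -3/2); (2, -1) → (2, 1); (-6, -4) → (-6, 4)

image vertices: (2, -2), (-14, 9/2), (-2, -3/2), (2, 1), (-6, 4)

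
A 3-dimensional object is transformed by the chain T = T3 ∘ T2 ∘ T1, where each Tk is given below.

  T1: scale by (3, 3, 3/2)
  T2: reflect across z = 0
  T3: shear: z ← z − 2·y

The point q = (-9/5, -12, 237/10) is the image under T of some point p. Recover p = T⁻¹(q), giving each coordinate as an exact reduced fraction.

T1 = [3 0 0 0; 0 3 0 0; 0 0 3/2 0; 0 0 0 1]
T2·T1 = [3 0 0 0; 0 3 0 0; 0 0 -3/2 0; 0 0 0 1]
T3·…·T1 = [3 0 0 0; 0 3 0 0; 0 -6 -3/2 0; 0 0 0 1]
det M = -27/2; M⁻¹ = [1/3 0 0 0; 0 1/3 0 0; 0 -4/3 -2/3 0; 0 0 0 1]
M⁻¹ · (-9/5, -12, 237/10)ᵀ = (-3/5, -4, 1/5)ᵀ

p = (-3/5, -4, 1/5)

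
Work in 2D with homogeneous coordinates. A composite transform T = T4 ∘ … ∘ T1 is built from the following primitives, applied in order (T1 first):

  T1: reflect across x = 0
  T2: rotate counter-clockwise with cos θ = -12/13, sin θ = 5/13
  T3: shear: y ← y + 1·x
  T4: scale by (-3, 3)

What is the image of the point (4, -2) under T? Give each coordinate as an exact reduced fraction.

T(p) = (-174/13, 186/13)

T1 reflect across x = 0: (4, -2) → (-4, -2)
T2 rotate counter-clockwise with cos θ = -12/13, sin θ = 5/13: (-4, -2) → (58/13, 4/13)
T3 shear: y ← y + 1·x: (58/13, 4/13) → (58/13, 62/13)
T4 scale by (-3, 3): (58/13, 62/13) → (-174/13, 186/13)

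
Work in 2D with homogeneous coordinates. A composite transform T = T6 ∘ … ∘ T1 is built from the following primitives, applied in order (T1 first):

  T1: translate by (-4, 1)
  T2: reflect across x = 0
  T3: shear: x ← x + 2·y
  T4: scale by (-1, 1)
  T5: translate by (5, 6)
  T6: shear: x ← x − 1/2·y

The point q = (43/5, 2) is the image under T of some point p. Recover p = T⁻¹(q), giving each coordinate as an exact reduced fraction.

T1 = [1 0 -4; 0 1 1; 0 0 1]
T2·T1 = [-1 0 4; 0 1 1; 0 0 1]
T3·…·T1 = [-1 2 6; 0 1 1; 0 0 1]
T4·…·T1 = [1 -2 -6; 0 1 1; 0 0 1]
T5·…·T1 = [1 -2 -1; 0 1 7; 0 0 1]
T6·…·T1 = [1 -5/2 -9/2; 0 1 7; 0 0 1]
det M = 1; M⁻¹ = [1 5/2 -13; 0 1 -7; 0 0 1]
M⁻¹ · (43/5, 2)ᵀ = (3/5, -5)ᵀ

p = (3/5, -5)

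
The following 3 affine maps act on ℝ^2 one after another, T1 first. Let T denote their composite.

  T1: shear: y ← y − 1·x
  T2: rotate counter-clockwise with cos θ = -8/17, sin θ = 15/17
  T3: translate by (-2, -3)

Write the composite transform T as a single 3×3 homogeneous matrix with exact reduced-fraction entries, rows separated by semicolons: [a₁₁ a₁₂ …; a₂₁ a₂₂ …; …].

T = [7/17 -15/17 -2; 23/17 -8/17 -3; 0 0 1]

T1 = [1 0 0; -1 1 0; 0 0 1]
T2·T1 = [7/17 -15/17 0; 23/17 -8/17 0; 0 0 1]
T3·…·T1 = [7/17 -15/17 -2; 23/17 -8/17 -3; 0 0 1]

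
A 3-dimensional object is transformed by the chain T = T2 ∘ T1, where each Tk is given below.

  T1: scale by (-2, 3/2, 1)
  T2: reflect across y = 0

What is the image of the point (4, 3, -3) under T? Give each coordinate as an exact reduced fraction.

T1 scale by (-2, 3/2, 1): (4, 3, -3) → (-8, 9/2, -3)
T2 reflect across y = 0: (-8, 9/2, -3) → (-8, -9/2, -3)

T(p) = (-8, -9/2, -3)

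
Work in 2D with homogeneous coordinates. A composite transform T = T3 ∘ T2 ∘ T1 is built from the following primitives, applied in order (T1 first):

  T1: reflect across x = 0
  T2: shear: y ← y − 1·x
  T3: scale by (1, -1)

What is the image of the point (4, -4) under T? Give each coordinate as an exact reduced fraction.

T1 reflect across x = 0: (4, -4) → (-4, -4)
T2 shear: y ← y − 1·x: (-4, -4) → (-4, 0)
T3 scale by (1, -1): (-4, 0) → (-4, 0)

T(p) = (-4, 0)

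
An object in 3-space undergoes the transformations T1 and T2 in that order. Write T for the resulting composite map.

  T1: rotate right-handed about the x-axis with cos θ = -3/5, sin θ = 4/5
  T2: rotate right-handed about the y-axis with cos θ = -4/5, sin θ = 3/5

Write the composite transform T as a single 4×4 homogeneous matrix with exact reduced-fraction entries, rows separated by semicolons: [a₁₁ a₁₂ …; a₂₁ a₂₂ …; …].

T1 = [1 0 0 0; 0 -3/5 -4/5 0; 0 4/5 -3/5 0; 0 0 0 1]
T2·T1 = [-4/5 12/25 -9/25 0; 0 -3/5 -4/5 0; -3/5 -16/25 12/25 0; 0 0 0 1]

T = [-4/5 12/25 -9/25 0; 0 -3/5 -4/5 0; -3/5 -16/25 12/25 0; 0 0 0 1]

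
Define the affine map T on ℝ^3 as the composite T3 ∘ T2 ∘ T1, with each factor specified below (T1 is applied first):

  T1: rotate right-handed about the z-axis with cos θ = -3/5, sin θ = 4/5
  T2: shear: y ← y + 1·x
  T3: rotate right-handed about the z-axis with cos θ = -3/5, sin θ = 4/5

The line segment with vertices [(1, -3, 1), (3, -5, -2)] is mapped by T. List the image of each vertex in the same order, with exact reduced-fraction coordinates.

image vertices: (-23/5, -6/5, 1), (-37/5, -14/5, -2)

T1 rotate right-handed about the z-axis with cos θ = -3/5, sin θ = 4/5: (1, -3, 1) → (9/5, 13/5, 1); (3, -5, -2) → (11/5, 27/5, -2)
T2 shear: y ← y + 1·x: (9/5, 13/5, 1) → (9/5, 22/5, 1); (11/5, 27/5, -2) → (11/5, 38/5, -2)
T3 rotate right-handed about the z-axis with cos θ = -3/5, sin θ = 4/5: (9/5, 22/5, 1) → (-23/5, -6/5, 1); (11/5, 38/5, -2) → (-37/5, -14/5, -2)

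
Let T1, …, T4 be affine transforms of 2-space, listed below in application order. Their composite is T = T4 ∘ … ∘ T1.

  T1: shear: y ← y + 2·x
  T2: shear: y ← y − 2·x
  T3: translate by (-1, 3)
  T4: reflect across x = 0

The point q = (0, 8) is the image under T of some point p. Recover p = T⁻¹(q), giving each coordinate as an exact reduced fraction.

T1 = [1 0 0; 2 1 0; 0 0 1]
T2·T1 = [1 0 0; 0 1 0; 0 0 1]
T3·…·T1 = [1 0 -1; 0 1 3; 0 0 1]
T4·…·T1 = [-1 0 1; 0 1 3; 0 0 1]
det M = -1; M⁻¹ = [-1 0 1; 0 1 -3; 0 0 1]
M⁻¹ · (0, 8)ᵀ = (1, 5)ᵀ

p = (1, 5)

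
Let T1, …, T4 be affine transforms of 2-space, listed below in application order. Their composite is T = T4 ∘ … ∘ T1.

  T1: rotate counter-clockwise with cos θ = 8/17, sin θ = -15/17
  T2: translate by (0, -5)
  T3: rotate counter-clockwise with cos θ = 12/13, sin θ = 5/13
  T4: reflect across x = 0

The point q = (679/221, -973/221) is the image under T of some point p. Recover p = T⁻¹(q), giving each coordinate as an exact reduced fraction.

p = (-4, -3)

T1 = [8/17 15/17 0; -15/17 8/17 0; 0 0 1]
T2·T1 = [8/17 15/17 0; -15/17 8/17 -5; 0 0 1]
T3·…·T1 = [171/221 140/221 25/13; -140/221 171/221 -60/13; 0 0 1]
T4·…·T1 = [-171/221 -140/221 -25/13; -140/221 171/221 -60/13; 0 0 1]
det M = -1; M⁻¹ = [-171/221 -140/221 -75/17; -140/221 171/221 40/17; 0 0 1]
M⁻¹ · (679/221, -973/221)ᵀ = (-4, -3)ᵀ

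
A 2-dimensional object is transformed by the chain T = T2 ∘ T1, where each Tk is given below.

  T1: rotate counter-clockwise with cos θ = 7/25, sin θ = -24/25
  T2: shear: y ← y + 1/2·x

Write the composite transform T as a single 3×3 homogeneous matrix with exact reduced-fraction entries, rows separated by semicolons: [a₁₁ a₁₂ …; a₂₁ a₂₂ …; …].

T = [7/25 24/25 0; -41/50 19/25 0; 0 0 1]

T1 = [7/25 24/25 0; -24/25 7/25 0; 0 0 1]
T2·T1 = [7/25 24/25 0; -41/50 19/25 0; 0 0 1]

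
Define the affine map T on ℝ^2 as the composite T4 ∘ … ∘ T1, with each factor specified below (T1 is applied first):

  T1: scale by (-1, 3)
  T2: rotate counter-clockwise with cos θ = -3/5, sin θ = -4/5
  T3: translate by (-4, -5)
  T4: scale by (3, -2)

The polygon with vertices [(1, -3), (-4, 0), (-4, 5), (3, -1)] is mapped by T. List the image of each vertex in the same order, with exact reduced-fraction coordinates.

image vertices: (-159/5, -12/5), (-96/5, 82/5), (84/5, 172/5), (-69/5, 8/5)

T1 scale by (-1, 3): (1, -3) → (-1, -9); (-4, 0) → (4, 0); (-4, 5) → (4, 15); (3, -1) → (-3, -3)
T2 rotate counter-clockwise with cos θ = -3/5, sin θ = -4/5: (-1, -9) → (-33/5, 31/5); (4, 0) → (-12/5, -16/5); (4, 15) → (48/5, -61/5); (-3, -3) → (-3/5, 21/5)
T3 translate by (-4, -5): (-33/5, 31/5) → (-53/5, 6/5); (-12/5, -16/5) → (-32/5, -41/5); (48/5, -61/5) → (28/5, -86/5); (-3/5, 21/5) → (-23/5, -4/5)
T4 scale by (3, -2): (-53/5, 6/5) → (-159/5, -12/5); (-32/5, -41/5) → (-96/5, 82/5); (28/5, -86/5) → (84/5, 172/5); (-23/5, -4/5) → (-69/5, 8/5)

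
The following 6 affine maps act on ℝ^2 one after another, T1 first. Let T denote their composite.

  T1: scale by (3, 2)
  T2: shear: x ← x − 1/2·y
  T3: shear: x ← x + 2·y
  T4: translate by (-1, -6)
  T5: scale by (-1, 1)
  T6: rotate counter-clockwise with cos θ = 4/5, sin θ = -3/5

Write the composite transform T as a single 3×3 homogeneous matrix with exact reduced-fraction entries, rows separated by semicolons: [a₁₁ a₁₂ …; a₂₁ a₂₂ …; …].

T1 = [3 0 0; 0 2 0; 0 0 1]
T2·T1 = [3 -1 0; 0 2 0; 0 0 1]
T3·…·T1 = [3 3 0; 0 2 0; 0 0 1]
T4·…·T1 = [3 3 -1; 0 2 -6; 0 0 1]
T5·…·T1 = [-3 -3 1; 0 2 -6; 0 0 1]
T6·…·T1 = [-12/5 -6/5 -14/5; 9/5 17/5 -27/5; 0 0 1]

T = [-12/5 -6/5 -14/5; 9/5 17/5 -27/5; 0 0 1]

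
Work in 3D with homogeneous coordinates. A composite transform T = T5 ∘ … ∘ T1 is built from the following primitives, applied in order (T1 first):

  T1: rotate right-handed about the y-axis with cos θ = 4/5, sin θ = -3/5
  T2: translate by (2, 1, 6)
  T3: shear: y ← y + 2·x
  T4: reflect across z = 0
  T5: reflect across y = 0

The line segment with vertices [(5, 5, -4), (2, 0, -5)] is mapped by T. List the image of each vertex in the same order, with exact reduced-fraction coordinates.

T1 rotate right-handed about the y-axis with cos θ = 4/5, sin θ = -3/5: (5, 5, -4) → (32/5, 5, -1/5); (2, 0, -5) → (23/5, 0, -14/5)
T2 translate by (2, 1, 6): (32/5, 5, -1/5) → (42/5, 6, 29/5); (23/5, 0, -14/5) → (33/5, 1, 16/5)
T3 shear: y ← y + 2·x: (42/5, 6, 29/5) → (42/5, 114/5, 29/5); (33/5, 1, 16/5) → (33/5, 71/5, 16/5)
T4 reflect across z = 0: (42/5, 114/5, 29/5) → (42/5, 114/5, -29/5); (33/5, 71/5, 16/5) → (33/5, 71/5, -16/5)
T5 reflect across y = 0: (42/5, 114/5, -29/5) → (42/5, -114/5, -29/5); (33/5, 71/5, -16/5) → (33/5, -71/5, -16/5)

image vertices: (42/5, -114/5, -29/5), (33/5, -71/5, -16/5)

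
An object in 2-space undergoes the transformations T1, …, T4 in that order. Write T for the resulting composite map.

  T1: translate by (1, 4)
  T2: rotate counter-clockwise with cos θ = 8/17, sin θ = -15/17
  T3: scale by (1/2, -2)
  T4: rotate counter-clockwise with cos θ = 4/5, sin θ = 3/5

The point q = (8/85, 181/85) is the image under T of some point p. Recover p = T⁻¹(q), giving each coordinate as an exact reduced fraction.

p = (1, -2)

T1 = [1 0 1; 0 1 4; 0 0 1]
T2·T1 = [8/17 15/17 4; -15/17 8/17 1; 0 0 1]
T3·…·T1 = [4/17 15/34 2; 30/17 -16/17 -2; 0 0 1]
T4·…·T1 = [-74/85 78/85 14/5; 132/85 -83/170 -2/5; 0 0 1]
det M = -1; M⁻¹ = [83/170 78/85 -1; 132/85 74/85 -4; 0 0 1]
M⁻¹ · (8/85, 181/85)ᵀ = (1, -2)ᵀ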